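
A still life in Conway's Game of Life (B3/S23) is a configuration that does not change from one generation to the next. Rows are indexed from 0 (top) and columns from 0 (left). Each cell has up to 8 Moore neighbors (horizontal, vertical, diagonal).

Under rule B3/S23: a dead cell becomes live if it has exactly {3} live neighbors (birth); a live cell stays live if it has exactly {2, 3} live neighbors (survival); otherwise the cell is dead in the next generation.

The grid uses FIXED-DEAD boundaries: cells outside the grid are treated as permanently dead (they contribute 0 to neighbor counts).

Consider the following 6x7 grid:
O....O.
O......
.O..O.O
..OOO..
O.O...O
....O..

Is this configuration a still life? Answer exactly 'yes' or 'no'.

Compute generation 1 and compare to generation 0 (given above):
Generation 1:
.......
OO...O.
.OO.OO.
..O.O..
.OO.OO.
.......
Cell (0,0) differs: gen0=1 vs gen1=0 -> NOT a still life.

Answer: no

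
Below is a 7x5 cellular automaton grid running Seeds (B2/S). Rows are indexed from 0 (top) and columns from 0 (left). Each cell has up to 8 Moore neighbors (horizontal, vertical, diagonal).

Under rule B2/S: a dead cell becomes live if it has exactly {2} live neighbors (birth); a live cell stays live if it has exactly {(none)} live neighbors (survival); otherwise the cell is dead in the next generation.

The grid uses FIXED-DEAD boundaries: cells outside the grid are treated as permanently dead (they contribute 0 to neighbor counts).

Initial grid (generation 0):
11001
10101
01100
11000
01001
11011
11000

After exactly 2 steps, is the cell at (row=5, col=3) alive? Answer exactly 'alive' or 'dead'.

Simulating step by step:
Generation 0 (given above): 18 live cells
Generation 1: 4 live cells
00100
00000
00000
00010
00000
00000
00011
Generation 2: 2 live cells
00000
00000
00000
00000
00000
00011
00000

Cell (5,3) at generation 2: 1 -> alive

Answer: alive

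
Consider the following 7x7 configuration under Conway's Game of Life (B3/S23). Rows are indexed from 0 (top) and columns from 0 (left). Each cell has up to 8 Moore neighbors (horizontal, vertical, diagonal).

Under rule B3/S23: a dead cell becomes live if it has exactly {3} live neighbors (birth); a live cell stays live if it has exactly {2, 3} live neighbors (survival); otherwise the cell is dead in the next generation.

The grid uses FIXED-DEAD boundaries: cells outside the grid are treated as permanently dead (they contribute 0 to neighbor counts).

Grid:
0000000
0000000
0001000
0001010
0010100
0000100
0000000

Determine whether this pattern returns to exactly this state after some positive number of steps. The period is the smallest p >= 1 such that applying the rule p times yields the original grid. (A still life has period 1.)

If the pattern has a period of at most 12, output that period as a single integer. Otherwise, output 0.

Simulating and comparing each generation to the original:
Gen 0 (original, given above): 6 live cells
Gen 1: 6 live cells, differs from original
Gen 2: 6 live cells, MATCHES original -> period = 2

Answer: 2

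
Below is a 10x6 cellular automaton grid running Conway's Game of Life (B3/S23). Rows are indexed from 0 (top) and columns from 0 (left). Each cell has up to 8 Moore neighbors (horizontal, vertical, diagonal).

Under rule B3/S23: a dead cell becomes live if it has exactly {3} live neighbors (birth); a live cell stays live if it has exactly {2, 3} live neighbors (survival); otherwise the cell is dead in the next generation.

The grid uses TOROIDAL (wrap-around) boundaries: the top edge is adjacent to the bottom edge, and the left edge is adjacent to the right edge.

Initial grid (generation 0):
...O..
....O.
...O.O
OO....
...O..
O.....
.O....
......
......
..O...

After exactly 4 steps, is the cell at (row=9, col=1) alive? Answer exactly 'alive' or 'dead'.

Answer: dead

Derivation:
Simulating step by step:
Generation 0 (given above): 10 live cells
Generation 1: 11 live cells
...O..
...OO.
O...OO
O.O.O.
OO....
......
......
......
......
......
Generation 2: 10 live cells
...OO.
...O..
OO....
...OO.
OO...O
......
......
......
......
......
Generation 3: 14 live cells
...OO.
..OOO.
..OOO.
..O.O.
O...OO
O.....
......
......
......
......
Generation 4: 12 live cells
..O.O.
.....O
.O...O
.OO...
OO.OO.
O.....
......
......
......
......

Cell (9,1) at generation 4: 0 -> dead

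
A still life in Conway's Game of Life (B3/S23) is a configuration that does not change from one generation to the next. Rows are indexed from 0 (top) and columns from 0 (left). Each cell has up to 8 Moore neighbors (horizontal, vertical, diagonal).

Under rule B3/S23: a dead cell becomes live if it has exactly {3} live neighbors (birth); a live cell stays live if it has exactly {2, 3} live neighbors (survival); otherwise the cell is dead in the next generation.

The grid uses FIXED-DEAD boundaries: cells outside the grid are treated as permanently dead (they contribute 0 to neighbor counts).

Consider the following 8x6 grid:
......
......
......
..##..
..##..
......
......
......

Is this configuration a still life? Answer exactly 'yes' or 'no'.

Compute generation 1 and compare to generation 0 (given above):
Generation 1:
......
......
......
..##..
..##..
......
......
......
The grids are IDENTICAL -> still life.

Answer: yes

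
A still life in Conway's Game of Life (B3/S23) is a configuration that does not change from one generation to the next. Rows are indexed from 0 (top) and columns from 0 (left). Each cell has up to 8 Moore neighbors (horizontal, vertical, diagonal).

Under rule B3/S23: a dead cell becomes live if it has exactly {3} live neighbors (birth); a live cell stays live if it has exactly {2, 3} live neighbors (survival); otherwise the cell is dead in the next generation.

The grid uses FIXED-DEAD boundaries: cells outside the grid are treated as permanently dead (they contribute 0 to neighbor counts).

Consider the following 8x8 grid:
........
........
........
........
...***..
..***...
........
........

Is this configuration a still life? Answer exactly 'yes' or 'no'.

Answer: no

Derivation:
Compute generation 1 and compare to generation 0 (given above):
Generation 1:
........
........
........
....*...
..*..*..
..*..*..
...*....
........
Cell (3,4) differs: gen0=0 vs gen1=1 -> NOT a still life.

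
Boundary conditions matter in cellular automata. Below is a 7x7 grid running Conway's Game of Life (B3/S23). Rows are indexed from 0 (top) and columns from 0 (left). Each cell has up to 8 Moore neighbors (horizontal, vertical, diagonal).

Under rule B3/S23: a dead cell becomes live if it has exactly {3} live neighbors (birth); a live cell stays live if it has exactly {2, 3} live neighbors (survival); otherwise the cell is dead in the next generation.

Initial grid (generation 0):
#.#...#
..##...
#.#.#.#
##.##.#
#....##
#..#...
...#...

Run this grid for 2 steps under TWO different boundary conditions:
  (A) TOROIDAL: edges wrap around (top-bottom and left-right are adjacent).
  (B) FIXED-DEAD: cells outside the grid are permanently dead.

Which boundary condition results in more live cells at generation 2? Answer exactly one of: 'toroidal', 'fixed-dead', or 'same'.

Under TOROIDAL boundary, generation 2:
......#
.###.#.
..#.#..
..#....
.##..#.
#...##.
...#..#
Population = 16

Under FIXED-DEAD boundary, generation 2:
.###...
..#.#..
..#.#..
#.#...#
..#...#
...###.
.......
Population = 15

Comparison: toroidal=16, fixed-dead=15 -> toroidal

Answer: toroidal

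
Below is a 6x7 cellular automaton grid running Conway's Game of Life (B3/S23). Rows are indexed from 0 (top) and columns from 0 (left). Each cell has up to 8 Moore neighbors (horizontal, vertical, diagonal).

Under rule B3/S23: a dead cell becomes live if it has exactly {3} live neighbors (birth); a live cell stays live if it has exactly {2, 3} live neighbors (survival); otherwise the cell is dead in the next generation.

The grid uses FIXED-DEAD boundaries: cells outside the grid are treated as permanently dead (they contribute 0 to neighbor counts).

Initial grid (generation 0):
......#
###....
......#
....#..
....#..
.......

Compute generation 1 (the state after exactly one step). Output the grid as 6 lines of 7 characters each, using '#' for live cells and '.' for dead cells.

Answer: .#.....
.#.....
.#.....
.....#.
.......
.......

Derivation:
Simulating step by step:
Generation 0 (given above): 7 live cells
Generation 1: 4 live cells
(generation 1 grid is the final answer)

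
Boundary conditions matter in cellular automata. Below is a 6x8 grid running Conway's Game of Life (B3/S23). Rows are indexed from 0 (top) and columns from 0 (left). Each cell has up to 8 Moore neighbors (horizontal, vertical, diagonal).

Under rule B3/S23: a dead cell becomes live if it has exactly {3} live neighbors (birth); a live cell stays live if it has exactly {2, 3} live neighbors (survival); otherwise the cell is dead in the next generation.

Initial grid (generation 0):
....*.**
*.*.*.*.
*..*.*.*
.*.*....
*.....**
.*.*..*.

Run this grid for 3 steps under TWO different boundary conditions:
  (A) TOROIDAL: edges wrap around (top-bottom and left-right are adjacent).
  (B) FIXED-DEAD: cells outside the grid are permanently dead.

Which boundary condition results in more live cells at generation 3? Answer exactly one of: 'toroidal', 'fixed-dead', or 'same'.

Under TOROIDAL boundary, generation 3:
.***.*.*
*.*.....
..*..**.
....**..
*...****
....**..
Population = 19

Under FIXED-DEAD boundary, generation 3:
...*....
..*****.
.*...***
..*.....
.**.**.*
......*.
Population = 17

Comparison: toroidal=19, fixed-dead=17 -> toroidal

Answer: toroidal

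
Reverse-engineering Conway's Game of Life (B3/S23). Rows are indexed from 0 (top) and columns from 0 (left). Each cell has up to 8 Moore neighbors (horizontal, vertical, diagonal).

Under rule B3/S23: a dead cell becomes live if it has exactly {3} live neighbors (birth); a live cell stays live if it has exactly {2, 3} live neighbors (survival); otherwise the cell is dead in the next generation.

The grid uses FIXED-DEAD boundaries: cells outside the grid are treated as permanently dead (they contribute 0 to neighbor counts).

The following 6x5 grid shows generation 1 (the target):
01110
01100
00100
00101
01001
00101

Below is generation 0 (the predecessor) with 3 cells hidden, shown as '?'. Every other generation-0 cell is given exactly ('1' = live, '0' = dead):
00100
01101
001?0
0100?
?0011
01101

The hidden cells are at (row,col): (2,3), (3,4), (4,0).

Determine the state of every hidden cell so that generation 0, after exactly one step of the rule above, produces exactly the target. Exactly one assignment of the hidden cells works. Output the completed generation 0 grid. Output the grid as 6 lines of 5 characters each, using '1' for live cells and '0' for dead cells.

Hidden generation-0 cells (in order): (2,3), (3,4), (4,0).
A hidden cell only influences target cells in its own 3x3 neighborhood. Try each of the 2^3 = 8 assignments, step the completed generation 0 forward once under B3/S23, and compare with the target:
  (2,3)=0 (3,4)=0 (4,0)=0 -> step gives (2,3)='1' but target has '0' -> reject
  (2,3)=0 (3,4)=0 (4,0)=1 -> step gives (2,3)='1' but target has '0' -> reject
  (2,3)=0 (3,4)=1 (4,0)=0 -> step reproduces the target at every cell -> ACCEPT
  (2,3)=0 (3,4)=1 (4,0)=1 -> step gives (3,1)='1' but target has '0' -> reject
  (2,3)=1 (3,4)=0 (4,0)=0 -> step gives (1,2)='0' but target has '1' -> reject
  (2,3)=1 (3,4)=0 (4,0)=1 -> step gives (1,2)='0' but target has '1' -> reject
  (2,3)=1 (3,4)=1 (4,0)=0 -> step gives (1,2)='0' but target has '1' -> reject
  (2,3)=1 (3,4)=1 (4,0)=1 -> step gives (1,2)='0' but target has '1' -> reject
Unique solution: (2,3)=dead, (3,4)=live, (4,0)=dead.
Check: live-neighbor counts of every cell in the completed generation 0:
13231
13340
24342
11342
23443
11242
Applying B3/S23 to generation 0 with these counts gives:
01110
01100
00100
00101
01001
00101
which matches the target exactly.

Answer: 00100
01101
00100
01001
00011
01101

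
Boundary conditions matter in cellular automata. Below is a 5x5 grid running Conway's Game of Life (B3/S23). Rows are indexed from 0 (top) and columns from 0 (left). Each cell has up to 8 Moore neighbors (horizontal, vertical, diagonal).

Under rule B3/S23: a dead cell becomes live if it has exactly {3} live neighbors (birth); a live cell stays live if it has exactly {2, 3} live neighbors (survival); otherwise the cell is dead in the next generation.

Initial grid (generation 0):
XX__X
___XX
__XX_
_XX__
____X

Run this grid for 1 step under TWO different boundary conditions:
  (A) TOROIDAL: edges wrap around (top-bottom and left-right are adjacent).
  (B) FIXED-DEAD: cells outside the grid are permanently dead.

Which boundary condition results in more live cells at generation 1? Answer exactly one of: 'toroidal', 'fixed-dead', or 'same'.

Answer: same

Derivation:
Under TOROIDAL boundary, generation 1:
_____
_X___
_X__X
_XX__
__XXX
Population = 8

Under FIXED-DEAD boundary, generation 1:
___XX
_X__X
_X__X
_XX__
_____
Population = 8

Comparison: toroidal=8, fixed-dead=8 -> same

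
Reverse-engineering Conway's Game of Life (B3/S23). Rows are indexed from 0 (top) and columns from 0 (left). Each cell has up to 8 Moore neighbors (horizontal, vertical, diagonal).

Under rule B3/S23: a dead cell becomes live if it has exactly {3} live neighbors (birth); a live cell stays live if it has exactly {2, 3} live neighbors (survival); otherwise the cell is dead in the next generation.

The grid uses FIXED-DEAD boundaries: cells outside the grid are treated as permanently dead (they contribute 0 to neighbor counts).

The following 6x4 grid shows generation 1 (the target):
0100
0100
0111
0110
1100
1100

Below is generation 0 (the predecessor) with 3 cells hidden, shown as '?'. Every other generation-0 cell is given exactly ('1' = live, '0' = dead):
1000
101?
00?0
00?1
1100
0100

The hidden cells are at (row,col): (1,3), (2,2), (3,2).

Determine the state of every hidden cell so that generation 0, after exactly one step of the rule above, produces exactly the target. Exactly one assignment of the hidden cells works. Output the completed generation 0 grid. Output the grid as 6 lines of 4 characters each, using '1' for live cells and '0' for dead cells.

Answer: 1000
1010
0000
0011
1100
0100

Derivation:
Hidden generation-0 cells (in order): (1,3), (2,2), (3,2).
A hidden cell only influences target cells in its own 3x3 neighborhood. Try each of the 2^3 = 8 assignments, step the completed generation 0 forward once under B3/S23, and compare with the target:
  (1,3)=0 (2,2)=0 (3,2)=0 -> step gives (2,1)='0' but target has '1' -> reject
  (1,3)=0 (2,2)=0 (3,2)=1 -> step reproduces the target at every cell -> ACCEPT
  (1,3)=0 (2,2)=1 (3,2)=0 -> step gives (1,1)='0' but target has '1' -> reject
  (1,3)=0 (2,2)=1 (3,2)=1 -> step gives (1,1)='0' but target has '1' -> reject
  (1,3)=1 (2,2)=0 (3,2)=0 -> step gives (2,1)='0' but target has '1' -> reject
  (1,3)=1 (2,2)=0 (3,2)=1 -> step gives (2,2)='0' but target has '1' -> reject
  (1,3)=1 (2,2)=1 (3,2)=0 -> step gives (1,1)='0' but target has '1' -> reject
  (1,3)=1 (2,2)=1 (3,2)=1 -> step gives (1,1)='0' but target has '1' -> reject
Unique solution: (1,3)=dead, (2,2)=dead, (3,2)=live.
Check: live-neighbor counts of every cell in the completed generation 0:
1311
1301
1333
2321
2342
3220
Applying B3/S23 to generation 0 with these counts gives:
0100
0100
0111
0110
1100
1100
which matches the target exactly.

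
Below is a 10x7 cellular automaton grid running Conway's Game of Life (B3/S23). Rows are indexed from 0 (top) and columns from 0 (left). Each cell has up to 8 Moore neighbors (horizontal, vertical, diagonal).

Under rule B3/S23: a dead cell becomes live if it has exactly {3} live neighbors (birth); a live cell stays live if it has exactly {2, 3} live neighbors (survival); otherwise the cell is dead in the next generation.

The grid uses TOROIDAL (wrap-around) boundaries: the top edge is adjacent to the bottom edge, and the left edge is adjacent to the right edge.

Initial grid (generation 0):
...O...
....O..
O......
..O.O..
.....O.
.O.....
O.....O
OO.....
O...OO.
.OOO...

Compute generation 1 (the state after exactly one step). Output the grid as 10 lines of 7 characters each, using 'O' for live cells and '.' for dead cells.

Simulating step by step:
Generation 0 (given above): 17 live cells
Generation 1: 15 live cells
(generation 1 grid is the final answer)

Answer: ...OO..
.......
...O...
.......
.......
O.....O
......O
.O...O.
O..OO.O
.OOO...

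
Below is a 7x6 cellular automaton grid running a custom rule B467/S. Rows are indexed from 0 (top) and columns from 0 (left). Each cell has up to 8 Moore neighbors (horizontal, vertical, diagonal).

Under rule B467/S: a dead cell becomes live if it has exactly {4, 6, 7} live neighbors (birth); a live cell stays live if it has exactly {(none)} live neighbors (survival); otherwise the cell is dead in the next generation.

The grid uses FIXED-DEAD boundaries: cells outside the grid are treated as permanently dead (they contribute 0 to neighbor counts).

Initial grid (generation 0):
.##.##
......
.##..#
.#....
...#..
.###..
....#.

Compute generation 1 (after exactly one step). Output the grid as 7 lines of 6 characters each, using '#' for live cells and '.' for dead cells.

Simulating step by step:
Generation 0 (given above): 13 live cells
Generation 1: 3 live cells
(generation 1 grid is the final answer)

Answer: ......
.##...
......
..#...
......
......
......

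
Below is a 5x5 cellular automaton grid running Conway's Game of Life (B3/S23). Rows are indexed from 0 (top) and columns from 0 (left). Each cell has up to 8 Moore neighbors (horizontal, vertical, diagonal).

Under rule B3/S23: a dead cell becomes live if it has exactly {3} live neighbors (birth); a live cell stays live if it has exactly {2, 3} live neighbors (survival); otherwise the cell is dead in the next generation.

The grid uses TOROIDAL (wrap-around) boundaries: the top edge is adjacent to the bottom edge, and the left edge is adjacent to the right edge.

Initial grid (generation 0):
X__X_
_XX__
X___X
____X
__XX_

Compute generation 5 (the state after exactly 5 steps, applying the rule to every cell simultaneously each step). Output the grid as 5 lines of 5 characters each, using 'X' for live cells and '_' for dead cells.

Answer: X_X__
_____
_____
_X___
_XX__

Derivation:
Simulating step by step:
Generation 0 (given above): 9 live cells
Generation 1: 13 live cells
___XX
_XXX_
XX_XX
X___X
__XX_
Generation 2: 5 live cells
_X__X
_X___
_____
_____
X_X__
Generation 3: 5 live cells
_XX__
X____
_____
_____
XX___
Generation 4: 5 live cells
__X__
_X___
_____
_____
XXX__
Generation 5: 5 live cells
(generation 5 grid is the final answer)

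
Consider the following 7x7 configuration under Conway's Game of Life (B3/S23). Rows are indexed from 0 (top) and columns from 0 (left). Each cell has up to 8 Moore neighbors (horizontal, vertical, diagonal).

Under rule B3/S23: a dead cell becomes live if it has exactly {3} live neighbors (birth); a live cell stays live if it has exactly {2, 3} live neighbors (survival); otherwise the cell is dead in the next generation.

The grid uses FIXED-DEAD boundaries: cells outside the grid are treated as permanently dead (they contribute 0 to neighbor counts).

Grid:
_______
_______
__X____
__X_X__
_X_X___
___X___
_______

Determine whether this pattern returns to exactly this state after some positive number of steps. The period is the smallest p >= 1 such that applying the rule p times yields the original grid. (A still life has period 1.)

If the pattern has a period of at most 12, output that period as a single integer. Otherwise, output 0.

Simulating and comparing each generation to the original:
Gen 0 (original, given above): 6 live cells
Gen 1: 6 live cells, differs from original
Gen 2: 6 live cells, MATCHES original -> period = 2

Answer: 2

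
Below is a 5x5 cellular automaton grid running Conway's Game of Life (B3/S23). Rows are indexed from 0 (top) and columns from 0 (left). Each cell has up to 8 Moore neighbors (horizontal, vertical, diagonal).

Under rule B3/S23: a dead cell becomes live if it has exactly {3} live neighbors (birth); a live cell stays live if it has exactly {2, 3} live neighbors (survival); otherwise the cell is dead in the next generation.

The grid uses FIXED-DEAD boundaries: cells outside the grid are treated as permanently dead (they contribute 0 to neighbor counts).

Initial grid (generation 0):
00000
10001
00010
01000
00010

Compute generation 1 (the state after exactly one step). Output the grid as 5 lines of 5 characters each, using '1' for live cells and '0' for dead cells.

Simulating step by step:
Generation 0 (given above): 5 live cells
Generation 1: 1 live cells
(generation 1 grid is the final answer)

Answer: 00000
00000
00000
00100
00000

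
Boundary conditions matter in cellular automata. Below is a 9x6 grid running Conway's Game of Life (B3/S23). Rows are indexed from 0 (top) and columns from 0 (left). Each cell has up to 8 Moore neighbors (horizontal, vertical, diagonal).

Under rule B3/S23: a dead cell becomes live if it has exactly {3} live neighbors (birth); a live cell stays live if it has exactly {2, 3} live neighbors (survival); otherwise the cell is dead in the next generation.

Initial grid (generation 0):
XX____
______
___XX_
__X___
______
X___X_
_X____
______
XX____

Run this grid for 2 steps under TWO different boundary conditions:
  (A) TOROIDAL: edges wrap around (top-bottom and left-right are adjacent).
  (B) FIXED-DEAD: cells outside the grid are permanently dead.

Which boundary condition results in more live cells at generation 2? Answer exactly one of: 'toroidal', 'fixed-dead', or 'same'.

Answer: toroidal

Derivation:
Under TOROIDAL boundary, generation 2:
XX____
______
______
______
______
______
______
XX____
__X__X
Population = 6

Under FIXED-DEAD boundary, generation 2:
______
______
______
______
______
______
______
______
______
Population = 0

Comparison: toroidal=6, fixed-dead=0 -> toroidal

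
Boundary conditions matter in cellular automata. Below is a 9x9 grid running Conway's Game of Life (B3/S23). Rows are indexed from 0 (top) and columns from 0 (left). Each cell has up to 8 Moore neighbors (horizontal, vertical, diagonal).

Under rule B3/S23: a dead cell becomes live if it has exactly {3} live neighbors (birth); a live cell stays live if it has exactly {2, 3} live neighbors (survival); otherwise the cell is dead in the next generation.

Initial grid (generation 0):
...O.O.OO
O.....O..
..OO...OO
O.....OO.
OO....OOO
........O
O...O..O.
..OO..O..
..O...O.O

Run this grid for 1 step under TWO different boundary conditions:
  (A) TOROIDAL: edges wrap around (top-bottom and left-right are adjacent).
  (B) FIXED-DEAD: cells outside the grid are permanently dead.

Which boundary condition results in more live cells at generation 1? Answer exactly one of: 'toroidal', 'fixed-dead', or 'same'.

Under TOROIDAL boundary, generation 1:
O....O..O
O.OOO.O..
OO.......
..O......
.O....O..
.O....O..
...O...OO
.OOO.OO.O
..O.OOO.O
Population = 29

Under FIXED-DEAD boundary, generation 1:
......OO.
..OOO.O..
.O......O
O.O......
OO....O.O
OO....O.O
...O...O.
.OOO.OO..
..OO...O.
Population = 28

Comparison: toroidal=29, fixed-dead=28 -> toroidal

Answer: toroidal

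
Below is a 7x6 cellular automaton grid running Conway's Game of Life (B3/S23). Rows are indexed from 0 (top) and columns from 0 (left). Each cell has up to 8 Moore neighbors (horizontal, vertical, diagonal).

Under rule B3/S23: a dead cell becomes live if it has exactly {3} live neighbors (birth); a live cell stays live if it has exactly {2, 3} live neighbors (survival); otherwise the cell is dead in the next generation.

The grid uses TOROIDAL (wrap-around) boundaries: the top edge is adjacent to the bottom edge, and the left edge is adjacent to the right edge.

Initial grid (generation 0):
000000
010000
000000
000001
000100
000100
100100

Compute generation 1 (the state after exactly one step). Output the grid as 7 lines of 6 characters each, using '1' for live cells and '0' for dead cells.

Answer: 000000
000000
000000
000000
000010
001110
000000

Derivation:
Simulating step by step:
Generation 0 (given above): 6 live cells
Generation 1: 4 live cells
(generation 1 grid is the final answer)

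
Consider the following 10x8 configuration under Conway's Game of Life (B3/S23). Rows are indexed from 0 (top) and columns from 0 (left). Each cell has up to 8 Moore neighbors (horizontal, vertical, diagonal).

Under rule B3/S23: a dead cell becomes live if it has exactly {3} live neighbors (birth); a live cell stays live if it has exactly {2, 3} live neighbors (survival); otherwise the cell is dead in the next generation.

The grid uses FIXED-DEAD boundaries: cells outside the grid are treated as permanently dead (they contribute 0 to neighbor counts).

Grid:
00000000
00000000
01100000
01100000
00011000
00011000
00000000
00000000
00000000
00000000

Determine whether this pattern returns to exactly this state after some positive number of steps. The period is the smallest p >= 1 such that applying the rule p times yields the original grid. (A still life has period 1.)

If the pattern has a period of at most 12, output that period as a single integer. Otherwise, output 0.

Simulating and comparing each generation to the original:
Gen 0 (original, given above): 8 live cells
Gen 1: 6 live cells, differs from original
Gen 2: 8 live cells, MATCHES original -> period = 2

Answer: 2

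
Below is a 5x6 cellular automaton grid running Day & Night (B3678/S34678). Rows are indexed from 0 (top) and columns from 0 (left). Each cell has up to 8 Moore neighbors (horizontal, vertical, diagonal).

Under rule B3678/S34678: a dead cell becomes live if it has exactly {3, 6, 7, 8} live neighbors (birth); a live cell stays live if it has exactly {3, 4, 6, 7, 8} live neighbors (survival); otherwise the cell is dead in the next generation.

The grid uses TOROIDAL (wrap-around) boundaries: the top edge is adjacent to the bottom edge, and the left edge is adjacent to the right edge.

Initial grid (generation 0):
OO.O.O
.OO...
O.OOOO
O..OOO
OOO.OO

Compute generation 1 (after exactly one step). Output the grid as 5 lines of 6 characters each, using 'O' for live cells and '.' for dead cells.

Simulating step by step:
Generation 0 (given above): 20 live cells
Generation 1: 17 live cells
(generation 1 grid is the final answer)

Answer: OOOO.O
O.....
O.O...
OO.OOO
O.O.OO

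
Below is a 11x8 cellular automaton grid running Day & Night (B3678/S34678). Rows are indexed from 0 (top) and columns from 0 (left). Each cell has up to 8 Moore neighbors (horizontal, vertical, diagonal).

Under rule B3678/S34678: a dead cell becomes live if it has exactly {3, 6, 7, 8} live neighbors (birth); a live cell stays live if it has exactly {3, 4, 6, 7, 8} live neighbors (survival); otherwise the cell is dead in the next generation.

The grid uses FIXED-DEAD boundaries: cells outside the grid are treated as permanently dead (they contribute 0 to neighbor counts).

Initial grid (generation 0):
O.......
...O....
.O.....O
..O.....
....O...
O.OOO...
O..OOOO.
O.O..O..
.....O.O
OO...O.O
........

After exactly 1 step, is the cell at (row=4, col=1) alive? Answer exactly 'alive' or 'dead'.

Simulating step by step:
Generation 0 (given above): 24 live cells
Generation 1: 10 live cells
........
........
..O.....
........
.OO.....
.O......
.....O..
.O.O.O..
O...O...
........
........

Cell (4,1) at generation 1: 1 -> alive

Answer: alive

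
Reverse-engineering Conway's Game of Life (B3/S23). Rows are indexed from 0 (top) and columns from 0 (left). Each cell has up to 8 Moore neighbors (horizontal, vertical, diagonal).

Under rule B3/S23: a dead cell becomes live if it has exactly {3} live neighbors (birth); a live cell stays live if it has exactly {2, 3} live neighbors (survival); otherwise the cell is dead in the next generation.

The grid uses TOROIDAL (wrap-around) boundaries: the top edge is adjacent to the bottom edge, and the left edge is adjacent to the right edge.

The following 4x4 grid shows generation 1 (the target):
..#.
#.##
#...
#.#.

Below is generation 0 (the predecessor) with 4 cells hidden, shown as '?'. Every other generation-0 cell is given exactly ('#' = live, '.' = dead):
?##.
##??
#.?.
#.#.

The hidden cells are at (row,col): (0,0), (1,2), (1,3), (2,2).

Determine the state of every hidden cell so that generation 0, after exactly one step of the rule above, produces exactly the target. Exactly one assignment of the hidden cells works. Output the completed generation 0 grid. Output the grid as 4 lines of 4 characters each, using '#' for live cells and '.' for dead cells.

Answer: .##.
##..
#...
#.#.

Derivation:
Hidden generation-0 cells (in order): (0,0), (1,2), (1,3), (2,2).
A hidden cell only influences target cells in its own 3x3 neighborhood. Try each of the 2^4 = 16 assignments, step the completed generation 0 forward once under B3/S23, and compare with the target:
  (0,0)=. (1,2)=. (1,3)=. (2,2)=. -> step reproduces the target at every cell -> ACCEPT
  (0,0)=. (1,2)=. (1,3)=. (2,2)=# -> step gives (1,2)='.' but target has '#' -> reject
  (0,0)=. (1,2)=. (1,3)=# (2,2)=. -> step gives (0,2)='.' but target has '#' -> reject
  (0,0)=. (1,2)=. (1,3)=# (2,2)=# -> step gives (0,2)='.' but target has '#' -> reject
  (0,0)=. (1,2)=# (1,3)=. (2,2)=. -> step gives (0,2)='.' but target has '#' -> reject
  (0,0)=. (1,2)=# (1,3)=. (2,2)=# -> step gives (0,2)='.' but target has '#' -> reject
  (0,0)=. (1,2)=# (1,3)=# (2,2)=. -> step gives (0,2)='.' but target has '#' -> reject
  (0,0)=. (1,2)=# (1,3)=# (2,2)=# -> step gives (0,2)='.' but target has '#' -> reject
  (0,0)=# (1,2)=. (1,3)=. (2,2)=. -> step gives (1,0)='.' but target has '#' -> reject
  (0,0)=# (1,2)=. (1,3)=. (2,2)=# -> step gives (1,0)='.' but target has '#' -> reject
  (0,0)=# (1,2)=. (1,3)=# (2,2)=. -> step gives (0,2)='.' but target has '#' -> reject
  (0,0)=# (1,2)=. (1,3)=# (2,2)=# -> step gives (0,2)='.' but target has '#' -> reject
  (0,0)=# (1,2)=# (1,3)=. (2,2)=. -> step gives (0,2)='.' but target has '#' -> reject
  (0,0)=# (1,2)=# (1,3)=. (2,2)=# -> step gives (0,2)='.' but target has '#' -> reject
  (0,0)=# (1,2)=# (1,3)=# (2,2)=. -> step gives (0,2)='.' but target has '#' -> reject
  (0,0)=# (1,2)=# (1,3)=# (2,2)=# -> step gives (0,2)='.' but target has '#' -> reject
Unique solution: (0,0)=dead, (1,2)=dead, (1,3)=dead, (2,2)=dead.
Check: live-neighbor counts of every cell in the completed generation 0:
4534
3433
3524
2524
Applying B3/S23 to generation 0 with these counts gives:
..#.
#.##
#...
#.#.
which matches the target exactly.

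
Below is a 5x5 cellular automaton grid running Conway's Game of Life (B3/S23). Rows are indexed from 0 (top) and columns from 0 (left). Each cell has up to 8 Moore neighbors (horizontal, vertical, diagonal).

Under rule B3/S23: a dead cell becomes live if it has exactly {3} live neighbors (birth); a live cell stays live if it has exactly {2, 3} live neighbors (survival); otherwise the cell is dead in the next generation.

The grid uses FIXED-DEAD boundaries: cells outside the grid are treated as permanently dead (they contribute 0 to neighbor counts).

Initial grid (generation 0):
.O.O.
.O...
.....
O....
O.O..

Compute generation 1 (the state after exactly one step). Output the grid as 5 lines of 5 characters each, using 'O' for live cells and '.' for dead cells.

Simulating step by step:
Generation 0 (given above): 6 live cells
Generation 1: 4 live cells
(generation 1 grid is the final answer)

Answer: ..O..
..O..
.....
.O...
.O...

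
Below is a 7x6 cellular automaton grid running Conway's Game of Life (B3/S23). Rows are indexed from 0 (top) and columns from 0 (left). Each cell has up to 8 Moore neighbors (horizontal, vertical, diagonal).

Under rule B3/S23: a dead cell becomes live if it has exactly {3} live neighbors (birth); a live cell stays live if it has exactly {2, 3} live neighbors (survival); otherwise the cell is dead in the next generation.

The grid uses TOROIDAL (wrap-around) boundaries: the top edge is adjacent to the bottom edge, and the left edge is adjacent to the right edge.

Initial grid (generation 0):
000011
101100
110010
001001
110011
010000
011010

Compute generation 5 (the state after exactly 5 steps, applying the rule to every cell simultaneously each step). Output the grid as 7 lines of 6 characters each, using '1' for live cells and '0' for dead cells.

Simulating step by step:
Generation 0 (given above): 18 live cells
Generation 1: 22 live cells
100011
101100
100010
001100
011011
000110
111111
Generation 2: 10 live cells
000000
100100
000011
101000
010001
000000
011000
Generation 3: 17 live cells
011000
000011
110111
110010
110000
111000
000000
Generation 4: 8 live cells
000000
000000
011100
000110
000000
101000
100000
Generation 5: 9 live cells
(generation 5 grid is the final answer)

Answer: 000000
001000
001110
000110
000100
010000
010000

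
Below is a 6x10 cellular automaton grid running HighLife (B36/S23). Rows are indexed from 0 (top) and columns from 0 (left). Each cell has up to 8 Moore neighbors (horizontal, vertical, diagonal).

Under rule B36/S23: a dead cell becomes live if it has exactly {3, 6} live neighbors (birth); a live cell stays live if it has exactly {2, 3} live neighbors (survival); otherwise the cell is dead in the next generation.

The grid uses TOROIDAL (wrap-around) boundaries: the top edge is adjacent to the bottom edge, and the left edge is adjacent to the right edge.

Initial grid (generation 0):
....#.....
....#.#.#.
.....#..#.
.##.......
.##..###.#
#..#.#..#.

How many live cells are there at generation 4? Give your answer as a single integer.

Simulating step by step:
Generation 0 (given above): 18 live cells
Generation 1: 29 live cells
...##..#.#
....#..#..
.....#.#..
###..#.##.
...#######
####.#.###
Generation 2: 22 live cells
.#...#.###
...###.#..
.#..##.#..
####......
###.......
.#....#...
Generation 3: 20 live cells
#.#..#.##.
#.##..##..
##...#....
...##.....
...#......
......####
Generation 4: 26 live cells
#.##.##...
######.##.
##...##...
..###.....
...##..##.
......#..#
Population at generation 4: 26

Answer: 26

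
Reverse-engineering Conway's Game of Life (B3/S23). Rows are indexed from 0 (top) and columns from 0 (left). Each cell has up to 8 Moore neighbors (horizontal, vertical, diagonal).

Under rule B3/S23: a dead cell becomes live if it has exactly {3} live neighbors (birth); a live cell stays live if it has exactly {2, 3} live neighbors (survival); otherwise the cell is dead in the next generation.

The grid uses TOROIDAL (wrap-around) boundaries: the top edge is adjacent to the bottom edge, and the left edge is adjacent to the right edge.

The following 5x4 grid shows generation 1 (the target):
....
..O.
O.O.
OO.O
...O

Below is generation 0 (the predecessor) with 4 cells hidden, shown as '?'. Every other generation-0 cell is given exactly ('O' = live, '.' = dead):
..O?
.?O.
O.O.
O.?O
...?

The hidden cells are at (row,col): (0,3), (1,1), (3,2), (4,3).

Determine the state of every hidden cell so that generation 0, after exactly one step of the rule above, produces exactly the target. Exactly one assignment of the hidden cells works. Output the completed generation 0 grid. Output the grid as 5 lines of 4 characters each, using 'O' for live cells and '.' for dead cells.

Hidden generation-0 cells (in order): (0,3), (1,1), (3,2), (4,3).
A hidden cell only influences target cells in its own 3x3 neighborhood. Try each of the 2^4 = 16 assignments, step the completed generation 0 forward once under B3/S23, and compare with the target:
  (0,3)=. (1,1)=. (3,2)=. (4,3)=. -> step reproduces the target at every cell -> ACCEPT
  (0,3)=. (1,1)=. (3,2)=. (4,3)=O -> step gives (0,2)='O' but target has '.' -> reject
  (0,3)=. (1,1)=. (3,2)=O (4,3)=. -> step gives (3,1)='.' but target has 'O' -> reject
  (0,3)=. (1,1)=. (3,2)=O (4,3)=O -> step gives (0,2)='O' but target has '.' -> reject
  (0,3)=. (1,1)=O (3,2)=. (4,3)=. -> step gives (0,1)='O' but target has '.' -> reject
  (0,3)=. (1,1)=O (3,2)=. (4,3)=O -> step gives (0,1)='O' but target has '.' -> reject
  (0,3)=. (1,1)=O (3,2)=O (4,3)=. -> step gives (0,1)='O' but target has '.' -> reject
  (0,3)=. (1,1)=O (3,2)=O (4,3)=O -> step gives (0,1)='O' but target has '.' -> reject
  (0,3)=O (1,1)=. (3,2)=. (4,3)=. -> step gives (0,2)='O' but target has '.' -> reject
  (0,3)=O (1,1)=. (3,2)=. (4,3)=O -> step gives (0,2)='O' but target has '.' -> reject
  (0,3)=O (1,1)=. (3,2)=O (4,3)=. -> step gives (0,2)='O' but target has '.' -> reject
  (0,3)=O (1,1)=. (3,2)=O (4,3)=O -> step gives (0,2)='O' but target has '.' -> reject
  (0,3)=O (1,1)=O (3,2)=. (4,3)=. -> step gives (0,1)='O' but target has '.' -> reject
  (0,3)=O (1,1)=O (3,2)=. (4,3)=O -> step gives (0,0)='O' but target has '.' -> reject
  (0,3)=O (1,1)=O (3,2)=O (4,3)=. -> step gives (0,1)='O' but target has '.' -> reject
  (0,3)=O (1,1)=O (3,2)=O (4,3)=O -> step gives (0,0)='O' but target has '.' -> reject
Unique solution: (0,3)=dead, (1,1)=dead, (3,2)=dead, (4,3)=dead.
Check: live-neighbor counts of every cell in the completed generation 0:
0212
1424
2425
2323
2223
Applying B3/S23 to generation 0 with these counts gives:
....
..O.
O.O.
OO.O
...O
which matches the target exactly.

Answer: ..O.
..O.
O.O.
O..O
....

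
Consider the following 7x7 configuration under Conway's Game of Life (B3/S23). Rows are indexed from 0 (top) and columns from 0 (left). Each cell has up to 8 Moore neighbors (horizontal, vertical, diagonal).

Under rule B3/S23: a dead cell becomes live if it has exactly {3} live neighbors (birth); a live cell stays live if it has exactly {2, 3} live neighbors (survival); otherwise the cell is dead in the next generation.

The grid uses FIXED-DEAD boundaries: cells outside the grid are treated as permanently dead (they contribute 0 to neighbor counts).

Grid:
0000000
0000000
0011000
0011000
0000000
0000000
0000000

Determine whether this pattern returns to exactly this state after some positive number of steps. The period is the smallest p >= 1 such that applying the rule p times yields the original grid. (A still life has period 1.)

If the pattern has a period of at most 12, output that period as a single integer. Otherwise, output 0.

Simulating and comparing each generation to the original:
Gen 0 (original, given above): 4 live cells
Gen 1: 4 live cells, MATCHES original -> period = 1

Answer: 1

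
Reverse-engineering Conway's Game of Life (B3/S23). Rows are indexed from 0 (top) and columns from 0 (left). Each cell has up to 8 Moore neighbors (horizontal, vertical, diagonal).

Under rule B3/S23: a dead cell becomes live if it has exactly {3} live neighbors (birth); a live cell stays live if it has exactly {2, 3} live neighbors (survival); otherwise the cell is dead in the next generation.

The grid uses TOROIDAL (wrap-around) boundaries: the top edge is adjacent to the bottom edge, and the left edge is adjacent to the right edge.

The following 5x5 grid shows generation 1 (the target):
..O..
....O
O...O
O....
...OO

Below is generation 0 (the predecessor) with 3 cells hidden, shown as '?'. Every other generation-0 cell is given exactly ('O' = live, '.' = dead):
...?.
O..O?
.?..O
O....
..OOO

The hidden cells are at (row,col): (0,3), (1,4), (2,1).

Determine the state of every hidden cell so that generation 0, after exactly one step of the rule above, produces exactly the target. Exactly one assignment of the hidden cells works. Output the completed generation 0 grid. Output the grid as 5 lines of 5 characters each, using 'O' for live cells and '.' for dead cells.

Answer: .....
O..O.
....O
O....
..OOO

Derivation:
Hidden generation-0 cells (in order): (0,3), (1,4), (2,1).
A hidden cell only influences target cells in its own 3x3 neighborhood. Try each of the 2^3 = 8 assignments, step the completed generation 0 forward once under B3/S23, and compare with the target:
  (0,3)=. (1,4)=. (2,1)=. -> step reproduces the target at every cell -> ACCEPT
  (0,3)=. (1,4)=. (2,1)=O -> step gives (1,0)='O' but target has '.' -> reject
  (0,3)=. (1,4)=O (2,1)=. -> step gives (0,0)='O' but target has '.' -> reject
  (0,3)=. (1,4)=O (2,1)=O -> step gives (0,0)='O' but target has '.' -> reject
  (0,3)=O (1,4)=. (2,1)=. -> step gives (0,2)='.' but target has 'O' -> reject
  (0,3)=O (1,4)=. (2,1)=O -> step gives (0,2)='.' but target has 'O' -> reject
  (0,3)=O (1,4)=O (2,1)=. -> step gives (0,0)='O' but target has '.' -> reject
  (0,3)=O (1,4)=O (2,1)=O -> step gives (0,0)='O' but target has '.' -> reject
Unique solution: (0,3)=dead, (1,4)=dead, (2,1)=dead.
Check: live-neighbor counts of every cell in the completed generation 0:
22344
11113
32123
22244
22122
Applying B3/S23 to generation 0 with these counts gives:
..O..
....O
O...O
O....
...OO
which matches the target exactly.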